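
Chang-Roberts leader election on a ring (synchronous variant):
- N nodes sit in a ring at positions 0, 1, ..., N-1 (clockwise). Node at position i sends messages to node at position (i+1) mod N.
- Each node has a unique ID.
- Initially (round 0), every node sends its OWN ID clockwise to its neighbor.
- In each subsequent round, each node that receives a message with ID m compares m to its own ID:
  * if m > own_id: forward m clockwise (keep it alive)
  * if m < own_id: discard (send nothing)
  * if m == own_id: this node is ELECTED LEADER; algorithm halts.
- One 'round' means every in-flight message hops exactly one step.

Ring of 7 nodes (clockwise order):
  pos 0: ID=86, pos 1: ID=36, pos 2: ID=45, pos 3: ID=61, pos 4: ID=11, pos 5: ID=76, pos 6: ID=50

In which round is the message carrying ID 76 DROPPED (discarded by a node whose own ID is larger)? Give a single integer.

Answer: 2

Derivation:
Round 1: pos1(id36) recv 86: fwd; pos2(id45) recv 36: drop; pos3(id61) recv 45: drop; pos4(id11) recv 61: fwd; pos5(id76) recv 11: drop; pos6(id50) recv 76: fwd; pos0(id86) recv 50: drop
Round 2: pos2(id45) recv 86: fwd; pos5(id76) recv 61: drop; pos0(id86) recv 76: drop
Round 3: pos3(id61) recv 86: fwd
Round 4: pos4(id11) recv 86: fwd
Round 5: pos5(id76) recv 86: fwd
Round 6: pos6(id50) recv 86: fwd
Round 7: pos0(id86) recv 86: ELECTED
Message ID 76 originates at pos 5; dropped at pos 0 in round 2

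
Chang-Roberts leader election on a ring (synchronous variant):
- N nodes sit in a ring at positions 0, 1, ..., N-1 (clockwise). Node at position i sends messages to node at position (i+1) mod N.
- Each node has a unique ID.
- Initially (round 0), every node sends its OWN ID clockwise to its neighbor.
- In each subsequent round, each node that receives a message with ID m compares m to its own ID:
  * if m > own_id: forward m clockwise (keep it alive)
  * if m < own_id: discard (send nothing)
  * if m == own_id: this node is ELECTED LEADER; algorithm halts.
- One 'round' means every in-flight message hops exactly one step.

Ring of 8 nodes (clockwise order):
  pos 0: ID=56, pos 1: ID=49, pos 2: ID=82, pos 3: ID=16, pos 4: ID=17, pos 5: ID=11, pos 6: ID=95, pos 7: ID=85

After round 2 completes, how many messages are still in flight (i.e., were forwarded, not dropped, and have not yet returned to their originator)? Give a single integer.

Round 1: pos1(id49) recv 56: fwd; pos2(id82) recv 49: drop; pos3(id16) recv 82: fwd; pos4(id17) recv 16: drop; pos5(id11) recv 17: fwd; pos6(id95) recv 11: drop; pos7(id85) recv 95: fwd; pos0(id56) recv 85: fwd
Round 2: pos2(id82) recv 56: drop; pos4(id17) recv 82: fwd; pos6(id95) recv 17: drop; pos0(id56) recv 95: fwd; pos1(id49) recv 85: fwd
After round 2: 3 messages still in flight

Answer: 3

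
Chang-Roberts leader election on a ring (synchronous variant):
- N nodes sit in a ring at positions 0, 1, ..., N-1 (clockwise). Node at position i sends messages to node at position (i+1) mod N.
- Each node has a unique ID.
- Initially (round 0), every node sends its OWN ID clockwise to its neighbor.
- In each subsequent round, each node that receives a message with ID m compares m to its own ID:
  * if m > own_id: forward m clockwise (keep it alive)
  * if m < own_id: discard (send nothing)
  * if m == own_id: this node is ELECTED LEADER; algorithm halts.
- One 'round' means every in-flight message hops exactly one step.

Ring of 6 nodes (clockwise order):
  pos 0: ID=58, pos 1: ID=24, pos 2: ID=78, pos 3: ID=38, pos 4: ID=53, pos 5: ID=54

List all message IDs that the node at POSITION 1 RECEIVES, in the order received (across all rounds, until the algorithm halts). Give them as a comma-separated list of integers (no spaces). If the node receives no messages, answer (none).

Answer: 58,78

Derivation:
Round 1: pos1(id24) recv 58: fwd; pos2(id78) recv 24: drop; pos3(id38) recv 78: fwd; pos4(id53) recv 38: drop; pos5(id54) recv 53: drop; pos0(id58) recv 54: drop
Round 2: pos2(id78) recv 58: drop; pos4(id53) recv 78: fwd
Round 3: pos5(id54) recv 78: fwd
Round 4: pos0(id58) recv 78: fwd
Round 5: pos1(id24) recv 78: fwd
Round 6: pos2(id78) recv 78: ELECTED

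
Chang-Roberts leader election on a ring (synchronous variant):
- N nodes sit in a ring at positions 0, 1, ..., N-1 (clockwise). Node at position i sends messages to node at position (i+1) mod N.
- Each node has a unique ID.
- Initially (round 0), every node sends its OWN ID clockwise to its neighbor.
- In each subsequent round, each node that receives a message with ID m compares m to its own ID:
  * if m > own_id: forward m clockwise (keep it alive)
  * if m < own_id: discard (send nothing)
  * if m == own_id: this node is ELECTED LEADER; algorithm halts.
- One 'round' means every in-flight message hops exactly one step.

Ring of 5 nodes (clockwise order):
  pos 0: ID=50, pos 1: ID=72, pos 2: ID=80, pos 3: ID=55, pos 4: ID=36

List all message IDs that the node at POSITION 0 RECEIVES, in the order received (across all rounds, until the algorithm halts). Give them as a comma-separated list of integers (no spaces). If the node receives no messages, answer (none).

Round 1: pos1(id72) recv 50: drop; pos2(id80) recv 72: drop; pos3(id55) recv 80: fwd; pos4(id36) recv 55: fwd; pos0(id50) recv 36: drop
Round 2: pos4(id36) recv 80: fwd; pos0(id50) recv 55: fwd
Round 3: pos0(id50) recv 80: fwd; pos1(id72) recv 55: drop
Round 4: pos1(id72) recv 80: fwd
Round 5: pos2(id80) recv 80: ELECTED

Answer: 36,55,80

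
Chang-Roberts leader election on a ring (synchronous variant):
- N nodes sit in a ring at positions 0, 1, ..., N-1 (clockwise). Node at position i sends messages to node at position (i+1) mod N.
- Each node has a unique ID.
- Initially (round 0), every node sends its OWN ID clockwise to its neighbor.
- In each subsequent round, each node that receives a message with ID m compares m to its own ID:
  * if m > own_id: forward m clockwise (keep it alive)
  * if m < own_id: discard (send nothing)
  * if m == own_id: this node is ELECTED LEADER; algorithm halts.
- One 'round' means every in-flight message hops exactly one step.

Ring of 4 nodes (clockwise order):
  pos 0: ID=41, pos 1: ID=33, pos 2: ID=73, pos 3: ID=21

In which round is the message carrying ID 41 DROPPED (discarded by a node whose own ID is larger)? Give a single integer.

Round 1: pos1(id33) recv 41: fwd; pos2(id73) recv 33: drop; pos3(id21) recv 73: fwd; pos0(id41) recv 21: drop
Round 2: pos2(id73) recv 41: drop; pos0(id41) recv 73: fwd
Round 3: pos1(id33) recv 73: fwd
Round 4: pos2(id73) recv 73: ELECTED
Message ID 41 originates at pos 0; dropped at pos 2 in round 2

Answer: 2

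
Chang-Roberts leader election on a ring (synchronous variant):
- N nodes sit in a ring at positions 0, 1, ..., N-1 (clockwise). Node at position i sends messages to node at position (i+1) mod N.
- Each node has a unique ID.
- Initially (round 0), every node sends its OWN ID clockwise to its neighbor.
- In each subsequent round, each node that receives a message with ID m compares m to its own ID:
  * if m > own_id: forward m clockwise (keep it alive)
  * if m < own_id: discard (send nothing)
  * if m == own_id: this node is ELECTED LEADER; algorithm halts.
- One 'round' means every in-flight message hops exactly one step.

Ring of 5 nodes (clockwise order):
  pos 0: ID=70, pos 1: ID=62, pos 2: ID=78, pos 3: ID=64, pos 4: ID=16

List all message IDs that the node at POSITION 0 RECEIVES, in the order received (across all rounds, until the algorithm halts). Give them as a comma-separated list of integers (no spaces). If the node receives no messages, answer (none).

Round 1: pos1(id62) recv 70: fwd; pos2(id78) recv 62: drop; pos3(id64) recv 78: fwd; pos4(id16) recv 64: fwd; pos0(id70) recv 16: drop
Round 2: pos2(id78) recv 70: drop; pos4(id16) recv 78: fwd; pos0(id70) recv 64: drop
Round 3: pos0(id70) recv 78: fwd
Round 4: pos1(id62) recv 78: fwd
Round 5: pos2(id78) recv 78: ELECTED

Answer: 16,64,78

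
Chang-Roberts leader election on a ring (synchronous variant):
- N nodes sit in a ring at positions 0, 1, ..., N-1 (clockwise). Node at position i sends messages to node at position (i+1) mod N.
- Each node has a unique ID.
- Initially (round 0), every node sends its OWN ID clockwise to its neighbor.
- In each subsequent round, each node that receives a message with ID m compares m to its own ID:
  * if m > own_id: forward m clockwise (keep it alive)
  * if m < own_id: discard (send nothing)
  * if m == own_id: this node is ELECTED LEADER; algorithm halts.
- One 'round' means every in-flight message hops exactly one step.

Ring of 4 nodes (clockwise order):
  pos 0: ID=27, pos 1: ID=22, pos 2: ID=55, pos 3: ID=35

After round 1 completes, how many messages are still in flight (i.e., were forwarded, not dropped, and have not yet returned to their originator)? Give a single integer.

Round 1: pos1(id22) recv 27: fwd; pos2(id55) recv 22: drop; pos3(id35) recv 55: fwd; pos0(id27) recv 35: fwd
After round 1: 3 messages still in flight

Answer: 3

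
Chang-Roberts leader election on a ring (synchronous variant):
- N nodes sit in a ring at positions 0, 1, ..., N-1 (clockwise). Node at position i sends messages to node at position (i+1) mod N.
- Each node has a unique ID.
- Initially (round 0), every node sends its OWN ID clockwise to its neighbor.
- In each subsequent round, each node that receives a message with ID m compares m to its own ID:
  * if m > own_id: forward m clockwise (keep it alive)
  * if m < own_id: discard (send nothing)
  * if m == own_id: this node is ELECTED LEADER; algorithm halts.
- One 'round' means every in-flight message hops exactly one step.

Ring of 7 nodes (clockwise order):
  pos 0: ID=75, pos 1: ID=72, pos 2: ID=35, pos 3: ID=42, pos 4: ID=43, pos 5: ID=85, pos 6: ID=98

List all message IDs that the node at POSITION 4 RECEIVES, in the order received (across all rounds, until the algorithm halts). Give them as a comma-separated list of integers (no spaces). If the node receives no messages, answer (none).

Round 1: pos1(id72) recv 75: fwd; pos2(id35) recv 72: fwd; pos3(id42) recv 35: drop; pos4(id43) recv 42: drop; pos5(id85) recv 43: drop; pos6(id98) recv 85: drop; pos0(id75) recv 98: fwd
Round 2: pos2(id35) recv 75: fwd; pos3(id42) recv 72: fwd; pos1(id72) recv 98: fwd
Round 3: pos3(id42) recv 75: fwd; pos4(id43) recv 72: fwd; pos2(id35) recv 98: fwd
Round 4: pos4(id43) recv 75: fwd; pos5(id85) recv 72: drop; pos3(id42) recv 98: fwd
Round 5: pos5(id85) recv 75: drop; pos4(id43) recv 98: fwd
Round 6: pos5(id85) recv 98: fwd
Round 7: pos6(id98) recv 98: ELECTED

Answer: 42,72,75,98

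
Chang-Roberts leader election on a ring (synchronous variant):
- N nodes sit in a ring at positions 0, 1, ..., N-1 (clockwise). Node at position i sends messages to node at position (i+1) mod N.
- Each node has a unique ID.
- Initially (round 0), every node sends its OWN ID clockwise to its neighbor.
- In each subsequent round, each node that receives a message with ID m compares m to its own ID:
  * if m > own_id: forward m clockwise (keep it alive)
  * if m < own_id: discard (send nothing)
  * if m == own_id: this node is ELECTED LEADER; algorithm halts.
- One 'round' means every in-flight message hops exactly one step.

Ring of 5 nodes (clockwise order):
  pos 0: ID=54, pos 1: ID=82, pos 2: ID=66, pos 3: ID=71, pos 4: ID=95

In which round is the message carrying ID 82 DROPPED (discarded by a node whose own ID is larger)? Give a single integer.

Answer: 3

Derivation:
Round 1: pos1(id82) recv 54: drop; pos2(id66) recv 82: fwd; pos3(id71) recv 66: drop; pos4(id95) recv 71: drop; pos0(id54) recv 95: fwd
Round 2: pos3(id71) recv 82: fwd; pos1(id82) recv 95: fwd
Round 3: pos4(id95) recv 82: drop; pos2(id66) recv 95: fwd
Round 4: pos3(id71) recv 95: fwd
Round 5: pos4(id95) recv 95: ELECTED
Message ID 82 originates at pos 1; dropped at pos 4 in round 3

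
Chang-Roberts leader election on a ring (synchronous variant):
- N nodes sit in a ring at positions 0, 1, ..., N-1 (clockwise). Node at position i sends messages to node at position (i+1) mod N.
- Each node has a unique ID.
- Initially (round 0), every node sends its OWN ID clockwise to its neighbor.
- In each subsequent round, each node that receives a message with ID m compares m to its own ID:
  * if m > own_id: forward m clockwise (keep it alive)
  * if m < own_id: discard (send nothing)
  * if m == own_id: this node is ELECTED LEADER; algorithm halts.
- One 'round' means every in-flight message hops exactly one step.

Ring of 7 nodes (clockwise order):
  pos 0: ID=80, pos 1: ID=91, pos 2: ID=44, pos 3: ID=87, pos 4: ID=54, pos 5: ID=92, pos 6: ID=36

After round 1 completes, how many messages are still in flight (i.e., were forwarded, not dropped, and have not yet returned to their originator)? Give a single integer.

Round 1: pos1(id91) recv 80: drop; pos2(id44) recv 91: fwd; pos3(id87) recv 44: drop; pos4(id54) recv 87: fwd; pos5(id92) recv 54: drop; pos6(id36) recv 92: fwd; pos0(id80) recv 36: drop
After round 1: 3 messages still in flight

Answer: 3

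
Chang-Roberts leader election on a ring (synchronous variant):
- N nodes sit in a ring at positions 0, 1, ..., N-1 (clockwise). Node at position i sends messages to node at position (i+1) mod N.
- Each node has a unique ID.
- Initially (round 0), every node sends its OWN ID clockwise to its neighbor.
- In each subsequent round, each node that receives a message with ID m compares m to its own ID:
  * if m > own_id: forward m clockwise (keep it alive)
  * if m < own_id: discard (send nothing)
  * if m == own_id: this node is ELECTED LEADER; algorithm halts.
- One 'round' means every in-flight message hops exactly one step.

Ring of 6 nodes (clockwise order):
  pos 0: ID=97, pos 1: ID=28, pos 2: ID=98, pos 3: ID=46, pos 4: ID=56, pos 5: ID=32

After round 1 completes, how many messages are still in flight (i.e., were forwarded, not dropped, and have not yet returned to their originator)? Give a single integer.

Round 1: pos1(id28) recv 97: fwd; pos2(id98) recv 28: drop; pos3(id46) recv 98: fwd; pos4(id56) recv 46: drop; pos5(id32) recv 56: fwd; pos0(id97) recv 32: drop
After round 1: 3 messages still in flight

Answer: 3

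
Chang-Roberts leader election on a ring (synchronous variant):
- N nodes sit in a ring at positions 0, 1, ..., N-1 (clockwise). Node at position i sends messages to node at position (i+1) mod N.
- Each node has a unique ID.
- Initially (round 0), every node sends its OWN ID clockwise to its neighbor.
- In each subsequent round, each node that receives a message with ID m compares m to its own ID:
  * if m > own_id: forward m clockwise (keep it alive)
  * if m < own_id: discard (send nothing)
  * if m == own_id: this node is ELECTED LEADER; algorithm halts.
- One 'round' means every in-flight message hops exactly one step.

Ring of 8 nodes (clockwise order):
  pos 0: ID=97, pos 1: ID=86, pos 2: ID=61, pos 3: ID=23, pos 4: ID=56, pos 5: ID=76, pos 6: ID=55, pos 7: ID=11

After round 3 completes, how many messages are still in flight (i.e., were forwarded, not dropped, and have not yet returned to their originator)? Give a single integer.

Round 1: pos1(id86) recv 97: fwd; pos2(id61) recv 86: fwd; pos3(id23) recv 61: fwd; pos4(id56) recv 23: drop; pos5(id76) recv 56: drop; pos6(id55) recv 76: fwd; pos7(id11) recv 55: fwd; pos0(id97) recv 11: drop
Round 2: pos2(id61) recv 97: fwd; pos3(id23) recv 86: fwd; pos4(id56) recv 61: fwd; pos7(id11) recv 76: fwd; pos0(id97) recv 55: drop
Round 3: pos3(id23) recv 97: fwd; pos4(id56) recv 86: fwd; pos5(id76) recv 61: drop; pos0(id97) recv 76: drop
After round 3: 2 messages still in flight

Answer: 2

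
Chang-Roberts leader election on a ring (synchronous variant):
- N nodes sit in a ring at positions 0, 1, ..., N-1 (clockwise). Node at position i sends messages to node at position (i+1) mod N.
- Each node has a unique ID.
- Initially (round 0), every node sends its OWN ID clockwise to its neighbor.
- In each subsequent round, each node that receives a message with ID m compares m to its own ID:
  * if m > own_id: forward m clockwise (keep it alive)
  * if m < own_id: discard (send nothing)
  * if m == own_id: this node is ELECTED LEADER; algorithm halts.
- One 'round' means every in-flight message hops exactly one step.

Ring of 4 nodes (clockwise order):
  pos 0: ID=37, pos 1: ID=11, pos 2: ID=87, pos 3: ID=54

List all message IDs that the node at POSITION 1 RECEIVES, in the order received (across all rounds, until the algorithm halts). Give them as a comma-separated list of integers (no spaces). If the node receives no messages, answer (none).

Round 1: pos1(id11) recv 37: fwd; pos2(id87) recv 11: drop; pos3(id54) recv 87: fwd; pos0(id37) recv 54: fwd
Round 2: pos2(id87) recv 37: drop; pos0(id37) recv 87: fwd; pos1(id11) recv 54: fwd
Round 3: pos1(id11) recv 87: fwd; pos2(id87) recv 54: drop
Round 4: pos2(id87) recv 87: ELECTED

Answer: 37,54,87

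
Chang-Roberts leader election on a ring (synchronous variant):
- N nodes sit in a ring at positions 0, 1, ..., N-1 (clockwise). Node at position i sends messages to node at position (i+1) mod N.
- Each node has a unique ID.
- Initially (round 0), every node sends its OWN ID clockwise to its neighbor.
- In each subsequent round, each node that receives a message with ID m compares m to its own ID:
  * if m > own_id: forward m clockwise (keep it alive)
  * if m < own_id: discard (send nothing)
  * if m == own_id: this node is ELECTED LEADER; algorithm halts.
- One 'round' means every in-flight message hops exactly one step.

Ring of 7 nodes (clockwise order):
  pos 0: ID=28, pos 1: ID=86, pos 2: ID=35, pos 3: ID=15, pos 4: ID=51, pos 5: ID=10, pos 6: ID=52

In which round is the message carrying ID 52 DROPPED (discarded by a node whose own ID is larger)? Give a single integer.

Answer: 2

Derivation:
Round 1: pos1(id86) recv 28: drop; pos2(id35) recv 86: fwd; pos3(id15) recv 35: fwd; pos4(id51) recv 15: drop; pos5(id10) recv 51: fwd; pos6(id52) recv 10: drop; pos0(id28) recv 52: fwd
Round 2: pos3(id15) recv 86: fwd; pos4(id51) recv 35: drop; pos6(id52) recv 51: drop; pos1(id86) recv 52: drop
Round 3: pos4(id51) recv 86: fwd
Round 4: pos5(id10) recv 86: fwd
Round 5: pos6(id52) recv 86: fwd
Round 6: pos0(id28) recv 86: fwd
Round 7: pos1(id86) recv 86: ELECTED
Message ID 52 originates at pos 6; dropped at pos 1 in round 2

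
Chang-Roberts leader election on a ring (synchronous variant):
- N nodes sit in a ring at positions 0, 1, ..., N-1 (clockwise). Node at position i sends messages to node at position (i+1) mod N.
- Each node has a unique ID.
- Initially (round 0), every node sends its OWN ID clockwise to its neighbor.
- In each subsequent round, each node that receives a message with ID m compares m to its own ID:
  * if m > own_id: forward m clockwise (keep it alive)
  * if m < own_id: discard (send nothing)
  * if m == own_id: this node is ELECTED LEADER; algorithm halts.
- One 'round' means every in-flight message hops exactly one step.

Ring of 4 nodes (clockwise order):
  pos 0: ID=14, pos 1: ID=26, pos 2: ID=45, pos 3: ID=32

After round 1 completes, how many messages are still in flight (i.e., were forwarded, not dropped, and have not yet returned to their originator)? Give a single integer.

Round 1: pos1(id26) recv 14: drop; pos2(id45) recv 26: drop; pos3(id32) recv 45: fwd; pos0(id14) recv 32: fwd
After round 1: 2 messages still in flight

Answer: 2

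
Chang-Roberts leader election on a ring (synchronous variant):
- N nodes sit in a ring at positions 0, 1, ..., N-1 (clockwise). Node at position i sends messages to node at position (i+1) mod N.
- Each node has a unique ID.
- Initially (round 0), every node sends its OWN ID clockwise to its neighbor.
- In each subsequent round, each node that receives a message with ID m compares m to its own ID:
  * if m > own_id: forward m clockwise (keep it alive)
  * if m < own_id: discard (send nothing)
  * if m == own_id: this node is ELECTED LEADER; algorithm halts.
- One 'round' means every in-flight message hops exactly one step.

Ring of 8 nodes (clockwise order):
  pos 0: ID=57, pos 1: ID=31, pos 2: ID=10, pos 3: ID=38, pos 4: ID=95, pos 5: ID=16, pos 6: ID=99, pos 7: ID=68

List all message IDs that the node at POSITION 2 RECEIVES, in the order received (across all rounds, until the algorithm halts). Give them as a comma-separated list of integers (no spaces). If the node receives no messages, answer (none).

Answer: 31,57,68,99

Derivation:
Round 1: pos1(id31) recv 57: fwd; pos2(id10) recv 31: fwd; pos3(id38) recv 10: drop; pos4(id95) recv 38: drop; pos5(id16) recv 95: fwd; pos6(id99) recv 16: drop; pos7(id68) recv 99: fwd; pos0(id57) recv 68: fwd
Round 2: pos2(id10) recv 57: fwd; pos3(id38) recv 31: drop; pos6(id99) recv 95: drop; pos0(id57) recv 99: fwd; pos1(id31) recv 68: fwd
Round 3: pos3(id38) recv 57: fwd; pos1(id31) recv 99: fwd; pos2(id10) recv 68: fwd
Round 4: pos4(id95) recv 57: drop; pos2(id10) recv 99: fwd; pos3(id38) recv 68: fwd
Round 5: pos3(id38) recv 99: fwd; pos4(id95) recv 68: drop
Round 6: pos4(id95) recv 99: fwd
Round 7: pos5(id16) recv 99: fwd
Round 8: pos6(id99) recv 99: ELECTED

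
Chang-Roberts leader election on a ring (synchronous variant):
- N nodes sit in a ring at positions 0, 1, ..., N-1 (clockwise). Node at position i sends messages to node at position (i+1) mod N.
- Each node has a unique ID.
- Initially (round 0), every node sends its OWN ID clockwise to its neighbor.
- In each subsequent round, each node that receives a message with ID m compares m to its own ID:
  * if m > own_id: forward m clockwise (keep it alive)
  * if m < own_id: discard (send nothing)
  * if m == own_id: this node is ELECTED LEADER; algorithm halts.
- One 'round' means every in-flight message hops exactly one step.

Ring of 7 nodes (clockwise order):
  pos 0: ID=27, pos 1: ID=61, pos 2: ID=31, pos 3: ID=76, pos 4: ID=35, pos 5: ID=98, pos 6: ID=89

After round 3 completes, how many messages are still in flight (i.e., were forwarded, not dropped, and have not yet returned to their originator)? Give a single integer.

Answer: 2

Derivation:
Round 1: pos1(id61) recv 27: drop; pos2(id31) recv 61: fwd; pos3(id76) recv 31: drop; pos4(id35) recv 76: fwd; pos5(id98) recv 35: drop; pos6(id89) recv 98: fwd; pos0(id27) recv 89: fwd
Round 2: pos3(id76) recv 61: drop; pos5(id98) recv 76: drop; pos0(id27) recv 98: fwd; pos1(id61) recv 89: fwd
Round 3: pos1(id61) recv 98: fwd; pos2(id31) recv 89: fwd
After round 3: 2 messages still in flight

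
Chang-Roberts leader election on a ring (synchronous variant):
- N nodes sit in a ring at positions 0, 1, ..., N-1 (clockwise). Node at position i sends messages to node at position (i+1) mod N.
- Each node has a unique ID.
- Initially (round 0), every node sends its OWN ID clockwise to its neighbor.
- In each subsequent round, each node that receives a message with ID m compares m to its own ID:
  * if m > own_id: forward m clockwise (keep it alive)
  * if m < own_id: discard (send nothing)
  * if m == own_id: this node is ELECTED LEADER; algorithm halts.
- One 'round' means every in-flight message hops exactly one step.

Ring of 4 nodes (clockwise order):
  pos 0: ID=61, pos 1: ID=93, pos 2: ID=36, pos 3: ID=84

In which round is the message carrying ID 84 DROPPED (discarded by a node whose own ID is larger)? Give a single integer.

Answer: 2

Derivation:
Round 1: pos1(id93) recv 61: drop; pos2(id36) recv 93: fwd; pos3(id84) recv 36: drop; pos0(id61) recv 84: fwd
Round 2: pos3(id84) recv 93: fwd; pos1(id93) recv 84: drop
Round 3: pos0(id61) recv 93: fwd
Round 4: pos1(id93) recv 93: ELECTED
Message ID 84 originates at pos 3; dropped at pos 1 in round 2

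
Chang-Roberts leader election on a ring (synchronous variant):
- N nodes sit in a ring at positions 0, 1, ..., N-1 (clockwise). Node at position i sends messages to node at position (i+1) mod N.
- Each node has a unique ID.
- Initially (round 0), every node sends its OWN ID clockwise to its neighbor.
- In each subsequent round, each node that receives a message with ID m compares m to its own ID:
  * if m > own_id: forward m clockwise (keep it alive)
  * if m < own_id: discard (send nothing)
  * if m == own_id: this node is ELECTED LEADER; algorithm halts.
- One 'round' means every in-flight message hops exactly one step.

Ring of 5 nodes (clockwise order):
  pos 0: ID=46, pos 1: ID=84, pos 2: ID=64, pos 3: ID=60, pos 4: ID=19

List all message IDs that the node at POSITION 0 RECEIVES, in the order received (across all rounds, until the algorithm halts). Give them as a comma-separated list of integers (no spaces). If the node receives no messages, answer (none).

Round 1: pos1(id84) recv 46: drop; pos2(id64) recv 84: fwd; pos3(id60) recv 64: fwd; pos4(id19) recv 60: fwd; pos0(id46) recv 19: drop
Round 2: pos3(id60) recv 84: fwd; pos4(id19) recv 64: fwd; pos0(id46) recv 60: fwd
Round 3: pos4(id19) recv 84: fwd; pos0(id46) recv 64: fwd; pos1(id84) recv 60: drop
Round 4: pos0(id46) recv 84: fwd; pos1(id84) recv 64: drop
Round 5: pos1(id84) recv 84: ELECTED

Answer: 19,60,64,84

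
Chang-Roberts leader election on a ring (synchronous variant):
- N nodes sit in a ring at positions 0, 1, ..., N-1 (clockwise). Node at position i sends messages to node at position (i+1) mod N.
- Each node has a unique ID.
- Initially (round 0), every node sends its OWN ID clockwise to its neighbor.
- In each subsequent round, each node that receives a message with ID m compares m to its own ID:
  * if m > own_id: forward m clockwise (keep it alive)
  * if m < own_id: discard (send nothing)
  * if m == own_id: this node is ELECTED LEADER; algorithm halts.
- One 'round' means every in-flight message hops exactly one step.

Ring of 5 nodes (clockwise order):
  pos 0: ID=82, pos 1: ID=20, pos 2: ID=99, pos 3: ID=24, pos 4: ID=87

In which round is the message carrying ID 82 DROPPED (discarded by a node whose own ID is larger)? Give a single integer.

Round 1: pos1(id20) recv 82: fwd; pos2(id99) recv 20: drop; pos3(id24) recv 99: fwd; pos4(id87) recv 24: drop; pos0(id82) recv 87: fwd
Round 2: pos2(id99) recv 82: drop; pos4(id87) recv 99: fwd; pos1(id20) recv 87: fwd
Round 3: pos0(id82) recv 99: fwd; pos2(id99) recv 87: drop
Round 4: pos1(id20) recv 99: fwd
Round 5: pos2(id99) recv 99: ELECTED
Message ID 82 originates at pos 0; dropped at pos 2 in round 2

Answer: 2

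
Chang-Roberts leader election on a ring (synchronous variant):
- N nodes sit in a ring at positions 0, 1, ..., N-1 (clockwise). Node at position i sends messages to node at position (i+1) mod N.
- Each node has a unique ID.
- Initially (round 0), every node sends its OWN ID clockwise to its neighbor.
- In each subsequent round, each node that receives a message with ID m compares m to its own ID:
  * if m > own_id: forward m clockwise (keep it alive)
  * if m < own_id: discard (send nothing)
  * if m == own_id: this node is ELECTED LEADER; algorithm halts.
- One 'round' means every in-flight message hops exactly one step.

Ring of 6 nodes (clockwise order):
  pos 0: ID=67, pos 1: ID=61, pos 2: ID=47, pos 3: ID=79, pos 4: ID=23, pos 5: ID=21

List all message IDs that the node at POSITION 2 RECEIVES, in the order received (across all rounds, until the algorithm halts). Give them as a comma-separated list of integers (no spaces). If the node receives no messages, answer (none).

Round 1: pos1(id61) recv 67: fwd; pos2(id47) recv 61: fwd; pos3(id79) recv 47: drop; pos4(id23) recv 79: fwd; pos5(id21) recv 23: fwd; pos0(id67) recv 21: drop
Round 2: pos2(id47) recv 67: fwd; pos3(id79) recv 61: drop; pos5(id21) recv 79: fwd; pos0(id67) recv 23: drop
Round 3: pos3(id79) recv 67: drop; pos0(id67) recv 79: fwd
Round 4: pos1(id61) recv 79: fwd
Round 5: pos2(id47) recv 79: fwd
Round 6: pos3(id79) recv 79: ELECTED

Answer: 61,67,79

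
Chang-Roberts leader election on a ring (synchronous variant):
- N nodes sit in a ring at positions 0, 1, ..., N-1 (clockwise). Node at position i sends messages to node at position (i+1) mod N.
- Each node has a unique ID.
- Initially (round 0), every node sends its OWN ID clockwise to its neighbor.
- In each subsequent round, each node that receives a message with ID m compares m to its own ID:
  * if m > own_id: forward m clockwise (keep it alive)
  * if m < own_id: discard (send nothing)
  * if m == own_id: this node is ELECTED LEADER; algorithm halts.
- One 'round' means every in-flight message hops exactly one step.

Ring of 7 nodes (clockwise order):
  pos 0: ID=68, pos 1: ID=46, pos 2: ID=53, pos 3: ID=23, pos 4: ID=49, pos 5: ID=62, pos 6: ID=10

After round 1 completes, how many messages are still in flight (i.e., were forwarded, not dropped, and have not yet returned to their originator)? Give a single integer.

Answer: 3

Derivation:
Round 1: pos1(id46) recv 68: fwd; pos2(id53) recv 46: drop; pos3(id23) recv 53: fwd; pos4(id49) recv 23: drop; pos5(id62) recv 49: drop; pos6(id10) recv 62: fwd; pos0(id68) recv 10: drop
After round 1: 3 messages still in flight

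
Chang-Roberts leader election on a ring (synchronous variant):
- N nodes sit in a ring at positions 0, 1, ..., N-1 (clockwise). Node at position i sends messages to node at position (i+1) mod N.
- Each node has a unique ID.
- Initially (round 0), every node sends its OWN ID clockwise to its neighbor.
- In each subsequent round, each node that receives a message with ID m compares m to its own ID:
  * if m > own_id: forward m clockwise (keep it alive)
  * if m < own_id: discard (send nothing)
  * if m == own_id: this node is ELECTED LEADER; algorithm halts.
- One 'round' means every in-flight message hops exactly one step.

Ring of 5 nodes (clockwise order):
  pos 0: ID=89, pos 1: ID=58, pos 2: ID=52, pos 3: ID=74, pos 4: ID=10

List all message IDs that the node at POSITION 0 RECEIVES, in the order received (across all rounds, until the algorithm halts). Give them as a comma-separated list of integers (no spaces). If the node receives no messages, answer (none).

Round 1: pos1(id58) recv 89: fwd; pos2(id52) recv 58: fwd; pos3(id74) recv 52: drop; pos4(id10) recv 74: fwd; pos0(id89) recv 10: drop
Round 2: pos2(id52) recv 89: fwd; pos3(id74) recv 58: drop; pos0(id89) recv 74: drop
Round 3: pos3(id74) recv 89: fwd
Round 4: pos4(id10) recv 89: fwd
Round 5: pos0(id89) recv 89: ELECTED

Answer: 10,74,89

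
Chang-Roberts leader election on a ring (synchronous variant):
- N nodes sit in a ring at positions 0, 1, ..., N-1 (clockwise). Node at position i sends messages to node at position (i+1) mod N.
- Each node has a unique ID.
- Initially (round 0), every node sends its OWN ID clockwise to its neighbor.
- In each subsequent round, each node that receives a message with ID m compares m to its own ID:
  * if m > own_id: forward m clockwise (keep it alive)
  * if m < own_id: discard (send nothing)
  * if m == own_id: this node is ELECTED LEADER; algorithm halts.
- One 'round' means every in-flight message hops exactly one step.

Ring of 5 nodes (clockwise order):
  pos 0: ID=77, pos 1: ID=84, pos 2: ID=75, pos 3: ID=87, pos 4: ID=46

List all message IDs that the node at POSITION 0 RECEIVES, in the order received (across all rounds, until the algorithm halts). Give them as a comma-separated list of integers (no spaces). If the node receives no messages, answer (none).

Answer: 46,87

Derivation:
Round 1: pos1(id84) recv 77: drop; pos2(id75) recv 84: fwd; pos3(id87) recv 75: drop; pos4(id46) recv 87: fwd; pos0(id77) recv 46: drop
Round 2: pos3(id87) recv 84: drop; pos0(id77) recv 87: fwd
Round 3: pos1(id84) recv 87: fwd
Round 4: pos2(id75) recv 87: fwd
Round 5: pos3(id87) recv 87: ELECTED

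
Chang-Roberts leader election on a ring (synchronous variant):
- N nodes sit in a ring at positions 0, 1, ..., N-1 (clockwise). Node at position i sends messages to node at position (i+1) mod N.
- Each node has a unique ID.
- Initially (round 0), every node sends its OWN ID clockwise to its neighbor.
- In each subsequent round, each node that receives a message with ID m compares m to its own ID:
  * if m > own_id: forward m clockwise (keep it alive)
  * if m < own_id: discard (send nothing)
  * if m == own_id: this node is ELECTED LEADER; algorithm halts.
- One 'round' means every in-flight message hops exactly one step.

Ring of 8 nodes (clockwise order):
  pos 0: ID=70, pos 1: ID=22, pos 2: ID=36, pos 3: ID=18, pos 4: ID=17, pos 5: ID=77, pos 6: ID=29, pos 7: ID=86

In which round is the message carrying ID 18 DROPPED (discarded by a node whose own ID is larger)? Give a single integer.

Answer: 2

Derivation:
Round 1: pos1(id22) recv 70: fwd; pos2(id36) recv 22: drop; pos3(id18) recv 36: fwd; pos4(id17) recv 18: fwd; pos5(id77) recv 17: drop; pos6(id29) recv 77: fwd; pos7(id86) recv 29: drop; pos0(id70) recv 86: fwd
Round 2: pos2(id36) recv 70: fwd; pos4(id17) recv 36: fwd; pos5(id77) recv 18: drop; pos7(id86) recv 77: drop; pos1(id22) recv 86: fwd
Round 3: pos3(id18) recv 70: fwd; pos5(id77) recv 36: drop; pos2(id36) recv 86: fwd
Round 4: pos4(id17) recv 70: fwd; pos3(id18) recv 86: fwd
Round 5: pos5(id77) recv 70: drop; pos4(id17) recv 86: fwd
Round 6: pos5(id77) recv 86: fwd
Round 7: pos6(id29) recv 86: fwd
Round 8: pos7(id86) recv 86: ELECTED
Message ID 18 originates at pos 3; dropped at pos 5 in round 2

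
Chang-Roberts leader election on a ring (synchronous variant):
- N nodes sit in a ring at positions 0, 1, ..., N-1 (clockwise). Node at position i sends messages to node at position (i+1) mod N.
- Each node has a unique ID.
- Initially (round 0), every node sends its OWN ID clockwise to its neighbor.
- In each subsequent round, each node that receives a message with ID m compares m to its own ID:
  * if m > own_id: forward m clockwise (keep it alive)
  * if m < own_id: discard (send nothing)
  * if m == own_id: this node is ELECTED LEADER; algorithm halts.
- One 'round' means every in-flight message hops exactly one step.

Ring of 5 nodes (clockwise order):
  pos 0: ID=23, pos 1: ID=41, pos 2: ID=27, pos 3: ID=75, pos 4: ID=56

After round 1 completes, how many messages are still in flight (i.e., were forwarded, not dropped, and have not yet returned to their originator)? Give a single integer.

Round 1: pos1(id41) recv 23: drop; pos2(id27) recv 41: fwd; pos3(id75) recv 27: drop; pos4(id56) recv 75: fwd; pos0(id23) recv 56: fwd
After round 1: 3 messages still in flight

Answer: 3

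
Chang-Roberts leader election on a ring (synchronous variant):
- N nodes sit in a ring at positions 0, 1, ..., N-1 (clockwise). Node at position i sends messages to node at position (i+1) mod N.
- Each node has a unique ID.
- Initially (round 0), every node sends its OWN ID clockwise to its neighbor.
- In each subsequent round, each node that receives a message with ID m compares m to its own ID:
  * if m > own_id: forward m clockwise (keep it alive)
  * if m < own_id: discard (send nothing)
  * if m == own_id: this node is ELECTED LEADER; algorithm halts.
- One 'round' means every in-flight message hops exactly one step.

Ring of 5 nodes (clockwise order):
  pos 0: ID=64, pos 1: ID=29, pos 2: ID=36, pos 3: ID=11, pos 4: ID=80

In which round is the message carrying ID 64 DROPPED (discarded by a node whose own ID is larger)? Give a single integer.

Answer: 4

Derivation:
Round 1: pos1(id29) recv 64: fwd; pos2(id36) recv 29: drop; pos3(id11) recv 36: fwd; pos4(id80) recv 11: drop; pos0(id64) recv 80: fwd
Round 2: pos2(id36) recv 64: fwd; pos4(id80) recv 36: drop; pos1(id29) recv 80: fwd
Round 3: pos3(id11) recv 64: fwd; pos2(id36) recv 80: fwd
Round 4: pos4(id80) recv 64: drop; pos3(id11) recv 80: fwd
Round 5: pos4(id80) recv 80: ELECTED
Message ID 64 originates at pos 0; dropped at pos 4 in round 4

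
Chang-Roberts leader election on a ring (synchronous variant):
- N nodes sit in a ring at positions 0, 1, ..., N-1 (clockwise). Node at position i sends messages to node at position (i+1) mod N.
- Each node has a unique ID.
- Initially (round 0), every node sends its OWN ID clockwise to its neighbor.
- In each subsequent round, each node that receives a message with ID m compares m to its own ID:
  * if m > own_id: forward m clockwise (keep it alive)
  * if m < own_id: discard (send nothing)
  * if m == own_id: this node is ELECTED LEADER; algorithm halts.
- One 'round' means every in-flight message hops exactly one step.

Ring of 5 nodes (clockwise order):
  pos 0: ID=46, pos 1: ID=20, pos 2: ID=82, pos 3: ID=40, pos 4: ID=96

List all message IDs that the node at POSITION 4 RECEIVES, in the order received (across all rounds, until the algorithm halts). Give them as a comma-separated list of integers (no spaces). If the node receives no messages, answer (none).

Answer: 40,82,96

Derivation:
Round 1: pos1(id20) recv 46: fwd; pos2(id82) recv 20: drop; pos3(id40) recv 82: fwd; pos4(id96) recv 40: drop; pos0(id46) recv 96: fwd
Round 2: pos2(id82) recv 46: drop; pos4(id96) recv 82: drop; pos1(id20) recv 96: fwd
Round 3: pos2(id82) recv 96: fwd
Round 4: pos3(id40) recv 96: fwd
Round 5: pos4(id96) recv 96: ELECTED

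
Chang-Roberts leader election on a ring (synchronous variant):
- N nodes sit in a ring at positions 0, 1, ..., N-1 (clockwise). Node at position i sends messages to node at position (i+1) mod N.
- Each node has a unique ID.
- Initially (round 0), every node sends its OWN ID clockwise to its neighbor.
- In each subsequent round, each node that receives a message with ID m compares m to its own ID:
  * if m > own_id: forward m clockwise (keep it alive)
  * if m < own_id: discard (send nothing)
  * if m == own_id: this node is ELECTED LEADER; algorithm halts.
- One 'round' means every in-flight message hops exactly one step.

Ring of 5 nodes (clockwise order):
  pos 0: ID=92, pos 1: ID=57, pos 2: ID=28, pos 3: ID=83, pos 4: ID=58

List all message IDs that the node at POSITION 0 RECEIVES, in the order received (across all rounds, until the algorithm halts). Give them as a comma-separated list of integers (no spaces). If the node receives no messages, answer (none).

Round 1: pos1(id57) recv 92: fwd; pos2(id28) recv 57: fwd; pos3(id83) recv 28: drop; pos4(id58) recv 83: fwd; pos0(id92) recv 58: drop
Round 2: pos2(id28) recv 92: fwd; pos3(id83) recv 57: drop; pos0(id92) recv 83: drop
Round 3: pos3(id83) recv 92: fwd
Round 4: pos4(id58) recv 92: fwd
Round 5: pos0(id92) recv 92: ELECTED

Answer: 58,83,92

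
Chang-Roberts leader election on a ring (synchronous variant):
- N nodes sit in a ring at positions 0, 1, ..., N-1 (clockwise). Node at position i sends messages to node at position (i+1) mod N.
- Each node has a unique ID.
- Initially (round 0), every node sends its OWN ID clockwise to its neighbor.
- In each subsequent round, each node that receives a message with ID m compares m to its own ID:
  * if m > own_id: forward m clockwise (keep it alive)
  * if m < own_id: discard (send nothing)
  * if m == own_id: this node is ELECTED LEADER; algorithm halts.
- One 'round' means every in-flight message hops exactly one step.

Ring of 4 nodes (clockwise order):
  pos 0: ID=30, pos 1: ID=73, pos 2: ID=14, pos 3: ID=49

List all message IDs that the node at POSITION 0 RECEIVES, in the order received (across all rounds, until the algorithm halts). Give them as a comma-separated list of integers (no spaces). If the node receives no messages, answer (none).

Answer: 49,73

Derivation:
Round 1: pos1(id73) recv 30: drop; pos2(id14) recv 73: fwd; pos3(id49) recv 14: drop; pos0(id30) recv 49: fwd
Round 2: pos3(id49) recv 73: fwd; pos1(id73) recv 49: drop
Round 3: pos0(id30) recv 73: fwd
Round 4: pos1(id73) recv 73: ELECTED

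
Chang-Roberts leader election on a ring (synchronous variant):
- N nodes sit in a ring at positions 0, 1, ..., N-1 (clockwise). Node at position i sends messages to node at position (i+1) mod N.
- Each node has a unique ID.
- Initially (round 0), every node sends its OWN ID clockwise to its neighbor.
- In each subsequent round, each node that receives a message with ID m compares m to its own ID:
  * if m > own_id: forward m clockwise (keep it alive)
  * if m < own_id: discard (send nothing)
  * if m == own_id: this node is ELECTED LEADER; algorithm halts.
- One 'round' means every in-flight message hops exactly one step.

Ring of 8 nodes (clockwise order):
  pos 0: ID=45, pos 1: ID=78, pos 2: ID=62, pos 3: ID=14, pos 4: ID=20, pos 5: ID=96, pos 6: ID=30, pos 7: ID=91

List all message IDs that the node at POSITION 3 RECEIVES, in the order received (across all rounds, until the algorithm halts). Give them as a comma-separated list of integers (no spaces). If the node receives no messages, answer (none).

Answer: 62,78,91,96

Derivation:
Round 1: pos1(id78) recv 45: drop; pos2(id62) recv 78: fwd; pos3(id14) recv 62: fwd; pos4(id20) recv 14: drop; pos5(id96) recv 20: drop; pos6(id30) recv 96: fwd; pos7(id91) recv 30: drop; pos0(id45) recv 91: fwd
Round 2: pos3(id14) recv 78: fwd; pos4(id20) recv 62: fwd; pos7(id91) recv 96: fwd; pos1(id78) recv 91: fwd
Round 3: pos4(id20) recv 78: fwd; pos5(id96) recv 62: drop; pos0(id45) recv 96: fwd; pos2(id62) recv 91: fwd
Round 4: pos5(id96) recv 78: drop; pos1(id78) recv 96: fwd; pos3(id14) recv 91: fwd
Round 5: pos2(id62) recv 96: fwd; pos4(id20) recv 91: fwd
Round 6: pos3(id14) recv 96: fwd; pos5(id96) recv 91: drop
Round 7: pos4(id20) recv 96: fwd
Round 8: pos5(id96) recv 96: ELECTED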